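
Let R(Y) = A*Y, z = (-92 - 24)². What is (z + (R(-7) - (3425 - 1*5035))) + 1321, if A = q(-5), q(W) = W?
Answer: 16422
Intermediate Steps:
z = 13456 (z = (-116)² = 13456)
A = -5
R(Y) = -5*Y
(z + (R(-7) - (3425 - 1*5035))) + 1321 = (13456 + (-5*(-7) - (3425 - 1*5035))) + 1321 = (13456 + (35 - (3425 - 5035))) + 1321 = (13456 + (35 - 1*(-1610))) + 1321 = (13456 + (35 + 1610)) + 1321 = (13456 + 1645) + 1321 = 15101 + 1321 = 16422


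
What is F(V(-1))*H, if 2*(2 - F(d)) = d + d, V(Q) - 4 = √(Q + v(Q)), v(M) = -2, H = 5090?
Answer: -10180 - 5090*I*√3 ≈ -10180.0 - 8816.1*I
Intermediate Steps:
V(Q) = 4 + √(-2 + Q) (V(Q) = 4 + √(Q - 2) = 4 + √(-2 + Q))
F(d) = 2 - d (F(d) = 2 - (d + d)/2 = 2 - d)
F(V(-1))*H = (2 - (4 + √(-2 - 1)))*5090 = (2 - (4 + √(-3)))*5090 = (2 - (4 + I*√3))*5090 = (2 + (-4 - I*√3))*5090 = (-2 - I*√3)*5090 = -10180 - 5090*I*√3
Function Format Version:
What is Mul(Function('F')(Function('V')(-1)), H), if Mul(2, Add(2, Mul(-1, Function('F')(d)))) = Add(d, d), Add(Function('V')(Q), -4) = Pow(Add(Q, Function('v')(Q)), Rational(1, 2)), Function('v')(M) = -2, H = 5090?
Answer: Add(-10180, Mul(-5090, I, Pow(3, Rational(1, 2)))) ≈ Add(-10180., Mul(-8816.1, I))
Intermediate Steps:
Function('V')(Q) = Add(4, Pow(Add(-2, Q), Rational(1, 2))) (Function('V')(Q) = Add(4, Pow(Add(Q, -2), Rational(1, 2))) = Add(4, Pow(Add(-2, Q), Rational(1, 2))))
Function('F')(d) = Add(2, Mul(-1, d)) (Function('F')(d) = Add(2, Mul(Rational(-1, 2), Add(d, d))) = Add(2, Mul(Rational(-1, 2), Mul(2, d))) = Add(2, Mul(-1, d)))
Mul(Function('F')(Function('V')(-1)), H) = Mul(Add(2, Mul(-1, Add(4, Pow(Add(-2, -1), Rational(1, 2))))), 5090) = Mul(Add(2, Mul(-1, Add(4, Pow(-3, Rational(1, 2))))), 5090) = Mul(Add(2, Mul(-1, Add(4, Mul(I, Pow(3, Rational(1, 2)))))), 5090) = Mul(Add(2, Add(-4, Mul(-1, I, Pow(3, Rational(1, 2))))), 5090) = Mul(Add(-2, Mul(-1, I, Pow(3, Rational(1, 2)))), 5090) = Add(-10180, Mul(-5090, I, Pow(3, Rational(1, 2))))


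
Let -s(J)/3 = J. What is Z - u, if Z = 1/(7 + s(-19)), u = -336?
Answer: 21505/64 ≈ 336.02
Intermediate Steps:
s(J) = -3*J
Z = 1/64 (Z = 1/(7 - 3*(-19)) = 1/(7 + 57) = 1/64 ≈ 0.015625)
Z - u = 1/64 - 1*(-336) = 1/64 + 336 = 21505/64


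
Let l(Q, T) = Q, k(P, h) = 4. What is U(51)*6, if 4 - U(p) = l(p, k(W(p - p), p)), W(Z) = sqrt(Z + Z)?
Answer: -282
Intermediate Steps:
W(Z) = sqrt(2)*sqrt(Z) (W(Z) = sqrt(2*Z) = sqrt(2)*sqrt(Z))
U(p) = 4 - p
U(51)*6 = (4 - 1*51)*6 = (4 - 51)*6 = -47*6 = -282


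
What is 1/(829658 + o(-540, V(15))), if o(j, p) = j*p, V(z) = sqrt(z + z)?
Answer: 414829/344161824482 + 135*sqrt(30)/172080912241 ≈ 1.2096e-6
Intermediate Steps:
V(z) = sqrt(2)*sqrt(z) (V(z) = sqrt(2*z) = sqrt(2)*sqrt(z))
1/(829658 + o(-540, V(15))) = 1/(829658 - 540*sqrt(2)*sqrt(15)) = 1/(829658 - 540*sqrt(30))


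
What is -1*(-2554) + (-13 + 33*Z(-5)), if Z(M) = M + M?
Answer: 2211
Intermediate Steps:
Z(M) = 2*M
-1*(-2554) + (-13 + 33*Z(-5)) = -1*(-2554) + (-13 + 33*(2*(-5))) = 2554 + (-13 + 33*(-10)) = 2554 + (-13 - 330) = 2554 - 343 = 2211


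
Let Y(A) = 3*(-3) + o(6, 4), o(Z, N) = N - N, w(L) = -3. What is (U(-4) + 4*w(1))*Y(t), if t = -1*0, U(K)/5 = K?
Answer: 288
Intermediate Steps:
o(Z, N) = 0
U(K) = 5*K
t = 0
Y(A) = -9 (Y(A) = 3*(-3) + 0 = -9 + 0 = -9)
(U(-4) + 4*w(1))*Y(t) = (5*(-4) + 4*(-3))*(-9) = (-20 - 12)*(-9) = -32*(-9) = 288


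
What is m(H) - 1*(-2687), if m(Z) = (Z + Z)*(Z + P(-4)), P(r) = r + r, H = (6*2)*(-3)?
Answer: 5855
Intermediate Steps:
H = -36 (H = 12*(-3) = -36)
P(r) = 2*r
m(Z) = 2*Z*(-8 + Z) (m(Z) = (Z + Z)*(Z + 2*(-4)) = (2*Z)*(Z - 8) = (2*Z)*(-8 + Z) = 2*Z*(-8 + Z))
m(H) - 1*(-2687) = 2*(-36)*(-8 - 36) - 1*(-2687) = 2*(-36)*(-44) + 2687 = 3168 + 2687 = 5855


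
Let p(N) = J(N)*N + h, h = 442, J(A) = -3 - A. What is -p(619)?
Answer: 384576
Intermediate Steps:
p(N) = 442 + N*(-3 - N) (p(N) = (-3 - N)*N + 442 = N*(-3 - N) + 442 = 442 + N*(-3 - N))
-p(619) = -(442 - 1*619*(3 + 619)) = -(442 - 1*619*622) = -(442 - 385018) = -1*(-384576) = 384576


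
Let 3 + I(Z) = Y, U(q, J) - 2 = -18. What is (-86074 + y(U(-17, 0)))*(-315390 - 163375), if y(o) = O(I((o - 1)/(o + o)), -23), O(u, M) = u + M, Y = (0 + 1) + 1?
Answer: 41220708970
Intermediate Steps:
U(q, J) = -16 (U(q, J) = 2 - 18 = -16)
Y = 2 (Y = 1 + 1 = 2)
I(Z) = -1 (I(Z) = -3 + 2 = -1)
O(u, M) = M + u
y(o) = -24 (y(o) = -23 - 1 = -24)
(-86074 + y(U(-17, 0)))*(-315390 - 163375) = (-86074 - 24)*(-315390 - 163375) = -86098*(-478765) = 41220708970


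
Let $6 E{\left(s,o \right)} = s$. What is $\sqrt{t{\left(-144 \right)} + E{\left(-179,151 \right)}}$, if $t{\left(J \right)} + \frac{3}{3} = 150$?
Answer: $\frac{\sqrt{4290}}{6} \approx 10.916$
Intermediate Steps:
$E{\left(s,o \right)} = \frac{s}{6}$
$t{\left(J \right)} = 149$ ($t{\left(J \right)} = -1 + 150 = 149$)
$\sqrt{t{\left(-144 \right)} + E{\left(-179,151 \right)}} = \sqrt{149 + \frac{1}{6} \left(-179\right)} = \sqrt{149 - \frac{179}{6}} = \sqrt{\frac{715}{6}} = \frac{\sqrt{4290}}{6}$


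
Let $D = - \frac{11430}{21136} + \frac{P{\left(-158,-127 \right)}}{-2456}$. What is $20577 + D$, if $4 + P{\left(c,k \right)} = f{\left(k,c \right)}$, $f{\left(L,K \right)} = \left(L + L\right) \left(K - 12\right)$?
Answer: $\frac{66700734951}{3244376} \approx 20559.0$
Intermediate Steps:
$f{\left(L,K \right)} = 2 L \left(-12 + K\right)$
$P{\left(c,k \right)} = -4 + 2 k \left(-12 + c\right)$
$D = - \frac{58790001}{3244376}$ ($D = - \frac{11430}{21136} + \frac{-4 + 2 \left(-127\right) \left(-12 - 158\right)}{-2456} = \left(-11430\right) \frac{1}{21136} + \left(-4 + 2 \left(-127\right) \left(-170\right)\right) \left(- \frac{1}{2456}\right) = - \frac{5715}{10568} + \left(-4 + 43180\right) \left(- \frac{1}{2456}\right) = - \frac{5715}{10568} + 43176 \left(- \frac{1}{2456}\right) = - \frac{5715}{10568} - \frac{5397}{307} = - \frac{58790001}{3244376} \approx -18.121$)
$20577 + D = 20577 - \frac{58790001}{3244376} = \frac{66700734951}{3244376}$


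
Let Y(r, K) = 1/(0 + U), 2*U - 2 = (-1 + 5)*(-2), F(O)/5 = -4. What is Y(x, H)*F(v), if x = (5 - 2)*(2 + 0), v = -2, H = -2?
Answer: 20/3 ≈ 6.6667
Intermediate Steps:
F(O) = -20 (F(O) = 5*(-4) = -20)
x = 6 (x = 3*2 = 6)
U = -3 (U = 1 + ((-1 + 5)*(-2))/2 = 1 + (4*(-2))/2 = 1 + (½)*(-8) = 1 - 4 = -3)
Y(r, K) = -⅓ (Y(r, K) = 1/(0 - 3) = 1/(-3) = -⅓)
Y(x, H)*F(v) = -⅓*(-20) = 20/3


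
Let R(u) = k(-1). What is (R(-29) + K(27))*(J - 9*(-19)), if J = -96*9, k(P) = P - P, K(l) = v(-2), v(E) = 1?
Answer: -693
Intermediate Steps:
K(l) = 1
k(P) = 0
R(u) = 0
J = -864
(R(-29) + K(27))*(J - 9*(-19)) = (0 + 1)*(-864 - 9*(-19)) = 1*(-864 + 171) = 1*(-693) = -693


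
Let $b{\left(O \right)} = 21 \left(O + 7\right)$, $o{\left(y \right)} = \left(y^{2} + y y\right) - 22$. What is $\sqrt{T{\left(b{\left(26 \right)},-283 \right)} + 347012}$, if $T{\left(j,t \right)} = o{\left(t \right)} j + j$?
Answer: $\sqrt{111335813} \approx 10552.0$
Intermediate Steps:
$o{\left(y \right)} = -22 + 2 y^{2}$ ($o{\left(y \right)} = \left(y^{2} + y^{2}\right) - 22 = 2 y^{2} - 22 = -22 + 2 y^{2}$)
$b{\left(O \right)} = 147 + 21 O$ ($b{\left(O \right)} = 21 \left(7 + O\right) = 147 + 21 O$)
$T{\left(j,t \right)} = j + j \left(-22 + 2 t^{2}\right)$ ($T{\left(j,t \right)} = \left(-22 + 2 t^{2}\right) j + j = j \left(-22 + 2 t^{2}\right) + j = j + j \left(-22 + 2 t^{2}\right)$)
$\sqrt{T{\left(b{\left(26 \right)},-283 \right)} + 347012} = \sqrt{\left(147 + 21 \cdot 26\right) \left(-21 + 2 \left(-283\right)^{2}\right) + 347012} = \sqrt{\left(147 + 546\right) \left(-21 + 2 \cdot 80089\right) + 347012} = \sqrt{693 \left(-21 + 160178\right) + 347012} = \sqrt{693 \cdot 160157 + 347012} = \sqrt{110988801 + 347012} = \sqrt{111335813}$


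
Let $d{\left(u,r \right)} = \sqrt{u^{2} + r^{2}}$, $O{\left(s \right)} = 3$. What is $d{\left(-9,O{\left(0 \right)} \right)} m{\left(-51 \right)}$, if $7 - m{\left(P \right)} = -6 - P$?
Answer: $- 114 \sqrt{10} \approx -360.5$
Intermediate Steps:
$m{\left(P \right)} = 13 + P$ ($m{\left(P \right)} = 7 - \left(-6 - P\right) = 7 + \left(6 + P\right) = 13 + P$)
$d{\left(u,r \right)} = \sqrt{r^{2} + u^{2}}$
$d{\left(-9,O{\left(0 \right)} \right)} m{\left(-51 \right)} = \sqrt{3^{2} + \left(-9\right)^{2}} \left(13 - 51\right) = \sqrt{9 + 81} \left(-38\right) = \sqrt{90} \left(-38\right) = 3 \sqrt{10} \left(-38\right) = - 114 \sqrt{10}$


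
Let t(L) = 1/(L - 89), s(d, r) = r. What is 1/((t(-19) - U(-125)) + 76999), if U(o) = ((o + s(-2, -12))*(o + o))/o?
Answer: 108/8345483 ≈ 1.2941e-5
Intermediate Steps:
t(L) = 1/(-89 + L)
U(o) = -24 + 2*o (U(o) = ((o - 12)*(o + o))/o = ((-12 + o)*(2*o))/o = (2*o*(-12 + o))/o = -24 + 2*o)
1/((t(-19) - U(-125)) + 76999) = 1/((1/(-89 - 19) - (-24 + 2*(-125))) + 76999) = 1/((1/(-108) - (-24 - 250)) + 76999) = 1/((-1/108 - 1*(-274)) + 76999) = 1/((-1/108 + 274) + 76999) = 1/(29591/108 + 76999) = 1/(8345483/108) = 108/8345483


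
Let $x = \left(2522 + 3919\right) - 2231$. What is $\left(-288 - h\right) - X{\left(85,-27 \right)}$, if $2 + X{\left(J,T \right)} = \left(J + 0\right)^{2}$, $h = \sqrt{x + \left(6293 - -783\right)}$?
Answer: $-7511 - 3 \sqrt{1254} \approx -7617.2$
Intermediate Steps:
$x = 4210$ ($x = 6441 - 2231 = 4210$)
$h = 3 \sqrt{1254}$ ($h = \sqrt{4210 + \left(6293 - -783\right)} = \sqrt{4210 + \left(6293 + 783\right)} = \sqrt{4210 + 7076} = \sqrt{11286} = 3 \sqrt{1254} \approx 106.24$)
$X{\left(J,T \right)} = -2 + J^{2}$ ($X{\left(J,T \right)} = -2 + \left(J + 0\right)^{2} = -2 + J^{2}$)
$\left(-288 - h\right) - X{\left(85,-27 \right)} = \left(-288 - 3 \sqrt{1254}\right) - \left(-2 + 85^{2}\right) = \left(-288 - 3 \sqrt{1254}\right) - \left(-2 + 7225\right) = \left(-288 - 3 \sqrt{1254}\right) - 7223 = -7511 - 3 \sqrt{1254}$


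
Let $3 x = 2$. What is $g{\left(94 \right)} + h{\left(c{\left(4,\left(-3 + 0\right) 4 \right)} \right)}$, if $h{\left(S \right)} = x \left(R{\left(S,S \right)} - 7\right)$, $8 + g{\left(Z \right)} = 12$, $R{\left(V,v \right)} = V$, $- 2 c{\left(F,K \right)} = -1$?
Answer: $- \frac{1}{3} \approx -0.33333$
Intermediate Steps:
$c{\left(F,K \right)} = \frac{1}{2}$ ($c{\left(F,K \right)} = \left(- \frac{1}{2}\right) \left(-1\right) = \frac{1}{2}$)
$x = \frac{2}{3}$ ($x = \frac{1}{3} \cdot 2 = \frac{2}{3} \approx 0.66667$)
$g{\left(Z \right)} = 4$ ($g{\left(Z \right)} = -8 + 12 = 4$)
$h{\left(S \right)} = - \frac{14}{3} + \frac{2 S}{3}$ ($h{\left(S \right)} = \frac{2 \left(S - 7\right)}{3} = \frac{2 \left(-7 + S\right)}{3} = - \frac{14}{3} + \frac{2 S}{3}$)
$g{\left(94 \right)} + h{\left(c{\left(4,\left(-3 + 0\right) 4 \right)} \right)} = 4 + \left(- \frac{14}{3} + \frac{2}{3} \cdot \frac{1}{2}\right) = 4 + \left(- \frac{14}{3} + \frac{1}{3}\right) = 4 - \frac{13}{3} = - \frac{1}{3}$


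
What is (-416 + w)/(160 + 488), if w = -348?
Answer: -191/162 ≈ -1.1790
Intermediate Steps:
(-416 + w)/(160 + 488) = (-416 - 348)/(160 + 488) = -764/648 = -764*1/648 = -191/162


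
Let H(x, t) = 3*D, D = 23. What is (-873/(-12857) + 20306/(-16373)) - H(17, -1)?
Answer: -14771809222/210507661 ≈ -70.172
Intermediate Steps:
H(x, t) = 69 (H(x, t) = 3*23 = 69)
(-873/(-12857) + 20306/(-16373)) - H(17, -1) = (-873/(-12857) + 20306/(-16373)) - 1*69 = (-873*(-1/12857) + 20306*(-1/16373)) - 69 = (873/12857 - 20306/16373) - 69 = -246780613/210507661 - 69 = -14771809222/210507661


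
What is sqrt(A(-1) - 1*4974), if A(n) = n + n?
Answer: 4*I*sqrt(311) ≈ 70.541*I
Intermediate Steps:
A(n) = 2*n
sqrt(A(-1) - 1*4974) = sqrt(2*(-1) - 1*4974) = sqrt(-2 - 4974) = sqrt(-4976) = 4*I*sqrt(311)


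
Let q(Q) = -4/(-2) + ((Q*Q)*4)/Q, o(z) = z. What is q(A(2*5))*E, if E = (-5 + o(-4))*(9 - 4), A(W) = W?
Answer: -1890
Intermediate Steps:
E = -45 (E = (-5 - 4)*(9 - 4) = -9*5 = -45)
q(Q) = 2 + 4*Q (q(Q) = -4*(-1/2) + (Q**2*4)/Q = 2 + (4*Q**2)/Q = 2 + 4*Q)
q(A(2*5))*E = (2 + 4*(2*5))*(-45) = (2 + 4*10)*(-45) = (2 + 40)*(-45) = 42*(-45) = -1890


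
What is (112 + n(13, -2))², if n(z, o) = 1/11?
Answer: 1520289/121 ≈ 12564.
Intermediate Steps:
n(z, o) = 1/11
(112 + n(13, -2))² = (112 + 1/11)² = (1233/11)² = 1520289/121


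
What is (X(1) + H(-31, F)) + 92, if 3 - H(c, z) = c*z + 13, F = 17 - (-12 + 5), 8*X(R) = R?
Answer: 6609/8 ≈ 826.13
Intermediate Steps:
X(R) = R/8
F = 24 (F = 17 - 1*(-7) = 17 + 7 = 24)
H(c, z) = -10 - c*z (H(c, z) = 3 - (c*z + 13) = 3 - (13 + c*z) = 3 + (-13 - c*z) = -10 - c*z)
(X(1) + H(-31, F)) + 92 = ((⅛)*1 + (-10 - 1*(-31)*24)) + 92 = (⅛ + (-10 + 744)) + 92 = (⅛ + 734) + 92 = 5873/8 + 92 = 6609/8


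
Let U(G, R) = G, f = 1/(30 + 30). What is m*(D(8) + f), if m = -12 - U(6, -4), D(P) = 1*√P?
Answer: -3/10 - 36*√2 ≈ -51.212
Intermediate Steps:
f = 1/60 ≈ 0.016667
D(P) = √P
m = -18 (m = -12 - 1*6 = -12 - 6 = -18)
m*(D(8) + f) = -18*(√8 + 1/60) = -18*(2*√2 + 1/60) = -18*(1/60 + 2*√2) = -3/10 - 36*√2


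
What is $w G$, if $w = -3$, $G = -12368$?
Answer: $37104$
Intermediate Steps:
$w G = \left(-3\right) \left(-12368\right) = 37104$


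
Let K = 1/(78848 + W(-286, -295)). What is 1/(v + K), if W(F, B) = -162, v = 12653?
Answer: 78686/995613959 ≈ 7.9033e-5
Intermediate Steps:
K = 1/78686 (K = 1/(78848 - 162) = 1/78686 ≈ 1.2709e-5)
1/(v + K) = 1/(12653 + 1/78686) = 1/(995613959/78686) = 78686/995613959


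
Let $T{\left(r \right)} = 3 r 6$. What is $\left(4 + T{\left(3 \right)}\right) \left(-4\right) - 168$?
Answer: $-400$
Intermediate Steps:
$T{\left(r \right)} = 18 r$
$\left(4 + T{\left(3 \right)}\right) \left(-4\right) - 168 = \left(4 + 18 \cdot 3\right) \left(-4\right) - 168 = \left(4 + 54\right) \left(-4\right) - 168 = 58 \left(-4\right) - 168 = -232 - 168 = -400$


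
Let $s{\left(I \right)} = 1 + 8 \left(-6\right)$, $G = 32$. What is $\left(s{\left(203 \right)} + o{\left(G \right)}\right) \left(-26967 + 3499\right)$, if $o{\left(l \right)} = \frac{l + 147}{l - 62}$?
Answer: $\frac{18645326}{15} \approx 1.243 \cdot 10^{6}$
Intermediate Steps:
$o{\left(l \right)} = \frac{147 + l}{-62 + l}$
$s{\left(I \right)} = -47$ ($s{\left(I \right)} = 1 - 48 = -47$)
$\left(s{\left(203 \right)} + o{\left(G \right)}\right) \left(-26967 + 3499\right) = \left(-47 + \frac{147 + 32}{-62 + 32}\right) \left(-26967 + 3499\right) = \left(-47 + \frac{1}{-30} \cdot 179\right) \left(-23468\right) = \left(-47 - \frac{179}{30}\right) \left(-23468\right) = \left(- \frac{1589}{30}\right) \left(-23468\right) = \frac{18645326}{15}$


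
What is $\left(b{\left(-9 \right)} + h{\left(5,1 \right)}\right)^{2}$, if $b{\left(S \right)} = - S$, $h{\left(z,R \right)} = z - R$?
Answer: $169$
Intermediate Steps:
$\left(b{\left(-9 \right)} + h{\left(5,1 \right)}\right)^{2} = \left(\left(-1\right) \left(-9\right) + \left(5 - 1\right)\right)^{2} = \left(9 + \left(5 - 1\right)\right)^{2} = \left(9 + 4\right)^{2} = 13^{2} = 169$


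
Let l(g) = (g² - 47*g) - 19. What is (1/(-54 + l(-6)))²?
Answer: 1/60025 ≈ 1.6660e-5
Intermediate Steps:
l(g) = -19 + g² - 47*g
(1/(-54 + l(-6)))² = (1/(-54 + (-19 + (-6)² - 47*(-6))))² = (1/(-54 + (-19 + 36 + 282)))² = (1/(-54 + 299))² = (1/245)² = 1/60025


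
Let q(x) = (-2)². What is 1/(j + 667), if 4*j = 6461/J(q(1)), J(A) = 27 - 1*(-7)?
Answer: 136/97173 ≈ 0.0013996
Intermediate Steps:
q(x) = 4
J(A) = 34 (J(A) = 27 + 7 = 34)
j = 6461/136 (j = (6461/34)/4 = (6461*(1/34))/4 = (¼)*(6461/34) = 6461/136 ≈ 47.507)
1/(j + 667) = 1/(6461/136 + 667) = 1/(97173/136) = 136/97173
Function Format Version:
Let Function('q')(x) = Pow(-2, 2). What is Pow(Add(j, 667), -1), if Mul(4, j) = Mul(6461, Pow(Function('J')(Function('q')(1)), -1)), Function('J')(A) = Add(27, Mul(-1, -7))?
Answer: Rational(136, 97173) ≈ 0.0013996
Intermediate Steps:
Function('q')(x) = 4
Function('J')(A) = 34 (Function('J')(A) = Add(27, 7) = 34)
j = Rational(6461, 136) (j = Mul(Rational(1, 4), Mul(6461, Pow(34, -1))) = Mul(Rational(1, 4), Mul(6461, Rational(1, 34))) = Mul(Rational(1, 4), Rational(6461, 34)) = Rational(6461, 136) ≈ 47.507)
Pow(Add(j, 667), -1) = Pow(Add(Rational(6461, 136), 667), -1) = Pow(Rational(97173, 136), -1) = Rational(136, 97173)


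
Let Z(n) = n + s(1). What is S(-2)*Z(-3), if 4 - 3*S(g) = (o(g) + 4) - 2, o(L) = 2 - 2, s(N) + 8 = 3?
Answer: -16/3 ≈ -5.3333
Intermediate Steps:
s(N) = -5 (s(N) = -8 + 3 = -5)
o(L) = 0
Z(n) = -5 + n (Z(n) = n - 5 = -5 + n)
S(g) = 2/3 (S(g) = 4/3 - ((0 + 4) - 2)/3 = 4/3 - (4 - 2)/3 = 4/3 - 1/3*2 = 4/3 - 2/3 = 2/3)
S(-2)*Z(-3) = 2*(-5 - 3)/3 = (2/3)*(-8) = -16/3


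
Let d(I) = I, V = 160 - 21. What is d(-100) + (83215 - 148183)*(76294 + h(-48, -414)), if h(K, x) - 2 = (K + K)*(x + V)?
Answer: -6671953828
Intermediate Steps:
V = 139
h(K, x) = 2 + 2*K*(139 + x) (h(K, x) = 2 + (K + K)*(x + 139) = 2 + (2*K)*(139 + x) = 2 + 2*K*(139 + x))
d(-100) + (83215 - 148183)*(76294 + h(-48, -414)) = -100 + (83215 - 148183)*(76294 + (2 + 278*(-48) + 2*(-48)*(-414))) = -100 - 64968*(76294 + (2 - 13344 + 39744)) = -100 - 64968*(76294 + 26402) = -100 - 64968*102696 = -100 - 6671953728 = -6671953828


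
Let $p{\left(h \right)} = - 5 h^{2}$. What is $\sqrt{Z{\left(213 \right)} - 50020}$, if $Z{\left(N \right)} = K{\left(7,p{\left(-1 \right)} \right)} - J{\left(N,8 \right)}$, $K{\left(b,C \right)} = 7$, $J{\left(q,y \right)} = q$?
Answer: $i \sqrt{50226} \approx 224.11 i$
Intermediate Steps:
$Z{\left(N \right)} = 7 - N$
$\sqrt{Z{\left(213 \right)} - 50020} = \sqrt{\left(7 - 213\right) - 50020} = \sqrt{-206 - 50020} = \sqrt{-50226} = i \sqrt{50226}$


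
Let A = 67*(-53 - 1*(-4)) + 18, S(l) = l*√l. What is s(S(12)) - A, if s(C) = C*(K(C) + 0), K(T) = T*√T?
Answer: 3265 + 3456*√2*3^(¾) ≈ 14406.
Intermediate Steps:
S(l) = l^(3/2)
K(T) = T^(3/2)
A = -3265 (A = 67*(-53 + 4) + 18 = 67*(-49) + 18 = -3283 + 18 = -3265)
s(C) = C^(5/2) (s(C) = C*(C^(3/2) + 0) = C*C^(3/2) = C^(5/2))
s(S(12)) - A = (12^(3/2))^(5/2) - 1*(-3265) = (24*√3)^(5/2) + 3265 = 3456*√2*3^(¾) + 3265 = 3265 + 3456*√2*3^(¾)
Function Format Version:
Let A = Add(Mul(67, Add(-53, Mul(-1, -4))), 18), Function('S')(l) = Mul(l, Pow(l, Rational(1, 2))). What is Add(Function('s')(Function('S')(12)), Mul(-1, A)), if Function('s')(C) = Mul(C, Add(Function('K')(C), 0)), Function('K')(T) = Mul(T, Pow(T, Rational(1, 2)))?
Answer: Add(3265, Mul(3456, Pow(2, Rational(1, 2)), Pow(3, Rational(3, 4)))) ≈ 14406.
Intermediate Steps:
Function('S')(l) = Pow(l, Rational(3, 2))
Function('K')(T) = Pow(T, Rational(3, 2))
A = -3265 (A = Add(Mul(67, Add(-53, 4)), 18) = Add(Mul(67, -49), 18) = Add(-3283, 18) = -3265)
Function('s')(C) = Pow(C, Rational(5, 2)) (Function('s')(C) = Mul(C, Add(Pow(C, Rational(3, 2)), 0)) = Mul(C, Pow(C, Rational(3, 2))) = Pow(C, Rational(5, 2)))
Add(Function('s')(Function('S')(12)), Mul(-1, A)) = Add(Pow(Pow(12, Rational(3, 2)), Rational(5, 2)), Mul(-1, -3265)) = Add(Pow(Mul(24, Pow(3, Rational(1, 2))), Rational(5, 2)), 3265) = Add(Mul(3456, Pow(2, Rational(1, 2)), Pow(3, Rational(3, 4))), 3265) = Add(3265, Mul(3456, Pow(2, Rational(1, 2)), Pow(3, Rational(3, 4))))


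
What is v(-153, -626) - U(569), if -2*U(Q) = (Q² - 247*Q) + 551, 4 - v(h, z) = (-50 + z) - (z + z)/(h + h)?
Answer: 28325989/306 ≈ 92569.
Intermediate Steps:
v(h, z) = 54 - z + z/h (v(h, z) = 4 - ((-50 + z) - (z + z)/(h + h)) = 4 - ((-50 + z) - 2*z/(2*h)) = 4 - ((-50 + z) - 2*z*1/(2*h)) = 4 - ((-50 + z) - z/h) = 4 - (-50 + z - z/h) = 4 + (50 - z + z/h) = 54 - z + z/h)
U(Q) = -551/2 - Q²/2 + 247*Q/2 (U(Q) = -((Q² - 247*Q) + 551)/2 = -(551 + Q² - 247*Q)/2 = -551/2 - Q²/2 + 247*Q/2)
v(-153, -626) - U(569) = (54 - 1*(-626) - 626/(-153)) - (-551/2 - ½*569² + (247/2)*569) = (54 + 626 - 626*(-1/153)) - (-551/2 - ½*323761 + 140543/2) = (54 + 626 + 626/153) - (-551/2 - 323761/2 + 140543/2) = 104666/153 - 1*(-183769/2) = 104666/153 + 183769/2 = 28325989/306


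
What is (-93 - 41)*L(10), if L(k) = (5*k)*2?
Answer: -13400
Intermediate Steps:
L(k) = 10*k
(-93 - 41)*L(10) = (-93 - 41)*(10*10) = -134*100 = -13400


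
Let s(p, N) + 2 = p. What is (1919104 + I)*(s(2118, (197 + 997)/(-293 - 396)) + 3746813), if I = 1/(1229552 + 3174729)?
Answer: 31686972431156345025/4404281 ≈ 7.1946e+12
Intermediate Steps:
s(p, N) = -2 + p
I = 1/4404281 ≈ 2.2705e-7
(1919104 + I)*(s(2118, (197 + 997)/(-293 - 396)) + 3746813) = (1919104 + 1/4404281)*((-2 + 2118) + 3746813) = 8452273284225*(2116 + 3746813)/4404281 = (8452273284225/4404281)*3748929 = 31686972431156345025/4404281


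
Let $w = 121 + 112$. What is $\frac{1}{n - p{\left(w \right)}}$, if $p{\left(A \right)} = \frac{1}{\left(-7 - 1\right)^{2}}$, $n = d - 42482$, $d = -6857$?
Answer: $- \frac{64}{3157697} \approx -2.0268 \cdot 10^{-5}$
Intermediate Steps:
$n = -49339$ ($n = -6857 - 42482 = -49339$)
$w = 233$
$p{\left(A \right)} = \frac{1}{64}$ ($p{\left(A \right)} = \frac{1}{\left(-8\right)^{2}} = \frac{1}{64}$)
$\frac{1}{n - p{\left(w \right)}} = \frac{1}{-49339 - \frac{1}{64}} = \frac{1}{- \frac{3157697}{64}} = - \frac{64}{3157697}$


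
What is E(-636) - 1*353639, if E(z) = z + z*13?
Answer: -362543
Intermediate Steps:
E(z) = 14*z (E(z) = z + 13*z = 14*z)
E(-636) - 1*353639 = 14*(-636) - 1*353639 = -8904 - 353639 = -362543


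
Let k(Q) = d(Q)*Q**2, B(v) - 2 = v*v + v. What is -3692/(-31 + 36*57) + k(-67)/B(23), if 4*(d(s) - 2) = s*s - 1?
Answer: 5097592494/559817 ≈ 9105.8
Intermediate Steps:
B(v) = 2 + v + v**2 (B(v) = 2 + (v*v + v) = 2 + (v**2 + v) = 2 + (v + v**2) = 2 + v + v**2)
d(s) = 7/4 + s**2/4 (d(s) = 2 + (s*s - 1)/4 = 2 + (s**2 - 1)/4 = 2 + (-1 + s**2)/4 = 2 + (-1/4 + s**2/4) = 7/4 + s**2/4)
k(Q) = Q**2*(7/4 + Q**2/4) (k(Q) = (7/4 + Q**2/4)*Q**2 = Q**2*(7/4 + Q**2/4))
-3692/(-31 + 36*57) + k(-67)/B(23) = -3692/(-31 + 36*57) + ((1/4)*(-67)**2*(7 + (-67)**2))/(2 + 23 + 23**2) = -3692/(-31 + 2052) + ((1/4)*4489*(7 + 4489))/(2 + 23 + 529) = -3692/2021 + ((1/4)*4489*4496)/554 = -3692*1/2021 + 5045636*(1/554) = -3692/2021 + 2522818/277 = 5097592494/559817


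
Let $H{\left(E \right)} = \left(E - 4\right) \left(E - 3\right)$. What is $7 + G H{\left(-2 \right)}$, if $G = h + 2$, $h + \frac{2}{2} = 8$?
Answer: $277$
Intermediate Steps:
$h = 7$ ($h = -1 + 8 = 7$)
$H{\left(E \right)} = \left(-4 + E\right) \left(-3 + E\right)$
$G = 9$ ($G = 7 + 2 = 9$)
$7 + G H{\left(-2 \right)} = 7 + 9 \left(12 + \left(-2\right)^{2} - -14\right) = 7 + 9 \left(12 + 4 + 14\right) = 7 + 9 \cdot 30 = 7 + 270 = 277$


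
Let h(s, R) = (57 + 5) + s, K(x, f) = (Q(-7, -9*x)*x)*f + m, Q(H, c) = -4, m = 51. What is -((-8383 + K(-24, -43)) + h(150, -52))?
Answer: 12248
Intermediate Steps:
K(x, f) = 51 - 4*f*x (K(x, f) = (-4*x)*f + 51 = -4*f*x + 51 = 51 - 4*f*x)
h(s, R) = 62 + s
-((-8383 + K(-24, -43)) + h(150, -52)) = -((-8383 + (51 - 4*(-43)*(-24))) + (62 + 150)) = -((-8383 + (51 - 4128)) + 212) = -((-8383 - 4077) + 212) = -(-12460 + 212) = -1*(-12248) = 12248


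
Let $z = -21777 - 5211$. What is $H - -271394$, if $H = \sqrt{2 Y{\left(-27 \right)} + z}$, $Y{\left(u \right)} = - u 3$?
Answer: $271394 + i \sqrt{26826} \approx 2.7139 \cdot 10^{5} + 163.79 i$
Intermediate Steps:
$Y{\left(u \right)} = - 3 u$
$z = -26988$
$H = i \sqrt{26826}$ ($H = \sqrt{2 \left(\left(-3\right) \left(-27\right)\right) - 26988} = \sqrt{2 \cdot 81 - 26988} = \sqrt{162 - 26988} = \sqrt{-26826} = i \sqrt{26826} \approx 163.79 i$)
$H - -271394 = i \sqrt{26826} - -271394 = i \sqrt{26826} + 271394 = 271394 + i \sqrt{26826}$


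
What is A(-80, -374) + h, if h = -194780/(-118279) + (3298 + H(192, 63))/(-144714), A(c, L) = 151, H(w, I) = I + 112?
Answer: 2612387318059/17116627206 ≈ 152.62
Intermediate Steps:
H(w, I) = 112 + I
h = 27776609953/17116627206 (h = -194780/(-118279) + (3298 + (112 + 63))/(-144714) = -194780*(-1/118279) + (3298 + 175)*(-1/144714) = 194780/118279 + 3473*(-1/144714) = 194780/118279 - 3473/144714 = 27776609953/17116627206 ≈ 1.6228)
A(-80, -374) + h = 151 + 27776609953/17116627206 = 2612387318059/17116627206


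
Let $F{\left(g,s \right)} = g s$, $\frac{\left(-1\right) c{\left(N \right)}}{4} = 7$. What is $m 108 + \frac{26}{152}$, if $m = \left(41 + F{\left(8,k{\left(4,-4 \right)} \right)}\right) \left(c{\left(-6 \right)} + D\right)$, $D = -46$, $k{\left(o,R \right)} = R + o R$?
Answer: $\frac{72279661}{76} \approx 9.5105 \cdot 10^{5}$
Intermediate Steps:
$c{\left(N \right)} = -28$ ($c{\left(N \right)} = \left(-4\right) 7 = -28$)
$k{\left(o,R \right)} = R + R o$
$m = 8806$ ($m = \left(41 + 8 \left(- 4 \left(1 + 4\right)\right)\right) \left(-28 - 46\right) = \left(41 + 8 \left(\left(-4\right) 5\right)\right) \left(-74\right) = \left(41 + 8 \left(-20\right)\right) \left(-74\right) = \left(41 - 160\right) \left(-74\right) = \left(-119\right) \left(-74\right) = 8806$)
$m 108 + \frac{26}{152} = 8806 \cdot 108 + \frac{26}{152} = 951048 + 26 \cdot \frac{1}{152} = 951048 + \frac{13}{76} = \frac{72279661}{76}$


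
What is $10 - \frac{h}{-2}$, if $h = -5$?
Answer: $\frac{15}{2} \approx 7.5$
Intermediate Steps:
$10 - \frac{h}{-2} = 10 - - \frac{5}{-2} = 10 - \left(-5\right) \left(- \frac{1}{2}\right) = 10 - \frac{5}{2} = \frac{15}{2}$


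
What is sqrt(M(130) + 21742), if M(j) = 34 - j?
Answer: sqrt(21646) ≈ 147.13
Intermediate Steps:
sqrt(M(130) + 21742) = sqrt((34 - 1*130) + 21742) = sqrt((34 - 130) + 21742) = sqrt(-96 + 21742) = sqrt(21646)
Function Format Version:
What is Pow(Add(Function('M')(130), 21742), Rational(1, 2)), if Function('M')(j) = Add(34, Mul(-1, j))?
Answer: Pow(21646, Rational(1, 2)) ≈ 147.13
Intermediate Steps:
Pow(Add(Function('M')(130), 21742), Rational(1, 2)) = Pow(Add(Add(34, Mul(-1, 130)), 21742), Rational(1, 2)) = Pow(Add(Add(34, -130), 21742), Rational(1, 2)) = Pow(Add(-96, 21742), Rational(1, 2)) = Pow(21646, Rational(1, 2))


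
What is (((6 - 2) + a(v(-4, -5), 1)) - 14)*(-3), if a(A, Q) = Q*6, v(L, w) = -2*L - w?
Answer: 12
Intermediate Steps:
v(L, w) = -w - 2*L
a(A, Q) = 6*Q
(((6 - 2) + a(v(-4, -5), 1)) - 14)*(-3) = (((6 - 2) + 6*1) - 14)*(-3) = ((4 + 6) - 14)*(-3) = (10 - 14)*(-3) = -4*(-3) = 12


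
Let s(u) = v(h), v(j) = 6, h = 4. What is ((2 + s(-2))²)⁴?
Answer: 16777216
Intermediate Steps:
s(u) = 6
((2 + s(-2))²)⁴ = ((2 + 6)²)⁴ = (8²)⁴ = 64⁴ = 16777216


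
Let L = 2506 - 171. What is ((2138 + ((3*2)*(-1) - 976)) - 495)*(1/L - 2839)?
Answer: -4381811304/2335 ≈ -1.8766e+6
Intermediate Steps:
L = 2335
((2138 + ((3*2)*(-1) - 976)) - 495)*(1/L - 2839) = ((2138 + ((3*2)*(-1) - 976)) - 495)*(1/2335 - 2839) = ((2138 + (6*(-1) - 976)) - 495)*(1/2335 - 2839) = ((2138 + (-6 - 976)) - 495)*(-6629064/2335) = ((2138 - 982) - 495)*(-6629064/2335) = (1156 - 495)*(-6629064/2335) = 661*(-6629064/2335) = -4381811304/2335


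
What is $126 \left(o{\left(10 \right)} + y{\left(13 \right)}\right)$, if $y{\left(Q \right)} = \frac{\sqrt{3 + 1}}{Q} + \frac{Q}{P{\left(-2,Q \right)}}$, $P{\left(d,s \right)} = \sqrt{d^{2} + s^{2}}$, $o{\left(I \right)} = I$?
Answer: $\frac{16632}{13} + \frac{1638 \sqrt{173}}{173} \approx 1403.9$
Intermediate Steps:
$y{\left(Q \right)} = \frac{2}{Q} + \frac{Q}{\sqrt{4 + Q^{2}}}$ ($y{\left(Q \right)} = \frac{\sqrt{3 + 1}}{Q} + \frac{Q}{\sqrt{\left(-2\right)^{2} + Q^{2}}} = \frac{\sqrt{4}}{Q} + \frac{Q}{\sqrt{4 + Q^{2}}} = \frac{2}{Q} + \frac{Q}{\sqrt{4 + Q^{2}}}$)
$126 \left(o{\left(10 \right)} + y{\left(13 \right)}\right) = 126 \left(10 + \left(\frac{2}{13} + \frac{13}{\sqrt{4 + 13^{2}}}\right)\right) = 126 \left(10 + \left(2 \cdot \frac{1}{13} + \frac{13}{\sqrt{4 + 169}}\right)\right) = 126 \left(10 + \left(\frac{2}{13} + \frac{13}{\sqrt{173}}\right)\right) = 126 \left(10 + \left(\frac{2}{13} + 13 \frac{\sqrt{173}}{173}\right)\right) = 126 \left(10 + \left(\frac{2}{13} + \frac{13 \sqrt{173}}{173}\right)\right) = 126 \left(\frac{132}{13} + \frac{13 \sqrt{173}}{173}\right) = \frac{16632}{13} + \frac{1638 \sqrt{173}}{173}$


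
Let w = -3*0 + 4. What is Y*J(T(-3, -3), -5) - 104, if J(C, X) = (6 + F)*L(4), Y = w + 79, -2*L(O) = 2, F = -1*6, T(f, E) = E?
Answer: -104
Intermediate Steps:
w = 4 (w = 0 + 4 = 4)
F = -6
L(O) = -1 (L(O) = -½*2 = -1)
Y = 83 (Y = 4 + 79 = 83)
J(C, X) = 0 (J(C, X) = (6 - 6)*(-1) = 0*(-1) = 0)
Y*J(T(-3, -3), -5) - 104 = 83*0 - 104 = 0 - 104 = -104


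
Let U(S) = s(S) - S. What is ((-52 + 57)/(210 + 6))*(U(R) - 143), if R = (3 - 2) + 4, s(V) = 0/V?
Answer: -185/54 ≈ -3.4259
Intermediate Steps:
s(V) = 0
R = 5 (R = 1 + 4 = 5)
U(S) = -S (U(S) = 0 - S = -S)
((-52 + 57)/(210 + 6))*(U(R) - 143) = ((-52 + 57)/(210 + 6))*(-1*5 - 143) = (5/216)*(-5 - 143) = (5*(1/216))*(-148) = (5/216)*(-148) = -185/54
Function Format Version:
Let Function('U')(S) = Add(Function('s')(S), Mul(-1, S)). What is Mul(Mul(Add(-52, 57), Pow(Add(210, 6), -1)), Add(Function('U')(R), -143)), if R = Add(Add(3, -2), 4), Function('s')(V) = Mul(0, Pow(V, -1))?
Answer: Rational(-185, 54) ≈ -3.4259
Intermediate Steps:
Function('s')(V) = 0
R = 5 (R = Add(1, 4) = 5)
Function('U')(S) = Mul(-1, S) (Function('U')(S) = Add(0, Mul(-1, S)) = Mul(-1, S))
Mul(Mul(Add(-52, 57), Pow(Add(210, 6), -1)), Add(Function('U')(R), -143)) = Mul(Mul(Add(-52, 57), Pow(Add(210, 6), -1)), Add(Mul(-1, 5), -143)) = Mul(Mul(5, Pow(216, -1)), Add(-5, -143)) = Mul(Mul(5, Rational(1, 216)), -148) = Mul(Rational(5, 216), -148) = Rational(-185, 54)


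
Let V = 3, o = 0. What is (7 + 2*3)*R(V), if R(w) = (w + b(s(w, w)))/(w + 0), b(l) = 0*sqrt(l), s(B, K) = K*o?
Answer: 13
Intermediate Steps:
s(B, K) = 0 (s(B, K) = K*0 = 0)
b(l) = 0
R(w) = 1 (R(w) = (w + 0)/(w + 0) = w/w = 1)
(7 + 2*3)*R(V) = (7 + 2*3)*1 = (7 + 6)*1 = 13*1 = 13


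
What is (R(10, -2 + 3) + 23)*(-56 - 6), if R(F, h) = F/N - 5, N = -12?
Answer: -3193/3 ≈ -1064.3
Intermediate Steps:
R(F, h) = -5 - F/12 (R(F, h) = F/(-12) - 5 = -F/12 - 5 = -5 - F/12)
(R(10, -2 + 3) + 23)*(-56 - 6) = ((-5 - 1/12*10) + 23)*(-56 - 6) = ((-5 - ⅚) + 23)*(-62) = (-35/6 + 23)*(-62) = (103/6)*(-62) = -3193/3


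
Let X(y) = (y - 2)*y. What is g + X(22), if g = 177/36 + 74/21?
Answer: 37669/84 ≈ 448.44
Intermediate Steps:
g = 709/84 (g = 177*(1/36) + 74*(1/21) = 59/12 + 74/21 = 709/84 ≈ 8.4405)
X(y) = y*(-2 + y) (X(y) = (-2 + y)*y = y*(-2 + y))
g + X(22) = 709/84 + 22*(-2 + 22) = 709/84 + 22*20 = 709/84 + 440 = 37669/84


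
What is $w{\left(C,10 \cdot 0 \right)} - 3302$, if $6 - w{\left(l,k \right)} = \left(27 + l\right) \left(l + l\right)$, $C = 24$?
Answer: $-5744$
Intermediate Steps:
$w{\left(l,k \right)} = 6 - 2 l \left(27 + l\right)$ ($w{\left(l,k \right)} = 6 - \left(27 + l\right) \left(l + l\right) = 6 - \left(27 + l\right) 2 l = 6 - 2 l \left(27 + l\right)$)
$w{\left(C,10 \cdot 0 \right)} - 3302 = \left(6 - 1296 - 2 \cdot 24^{2}\right) - 3302 = \left(6 - 1296 - 1152\right) - 3302 = -2442 - 3302 = -5744$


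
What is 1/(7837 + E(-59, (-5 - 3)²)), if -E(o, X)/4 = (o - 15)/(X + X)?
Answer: 16/125429 ≈ 0.00012756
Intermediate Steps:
E(o, X) = -2*(-15 + o)/X (E(o, X) = -4*(o - 15)/(X + X) = -4*(-15 + o)/(2*X) = -4*(-15 + o)*1/(2*X) = -2*(-15 + o)/X)
1/(7837 + E(-59, (-5 - 3)²)) = 1/(7837 + 2*(15 - 1*(-59))/((-5 - 3)²)) = 1/(7837 + 2*(15 + 59)/((-8)²)) = 1/(7837 + 2*74/64) = 1/(7837 + 2*(1/64)*74) = 1/(7837 + 37/16) = 1/(125429/16) = 16/125429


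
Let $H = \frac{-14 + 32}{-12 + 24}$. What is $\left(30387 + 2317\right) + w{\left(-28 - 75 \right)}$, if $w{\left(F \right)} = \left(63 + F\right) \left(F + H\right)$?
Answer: $36764$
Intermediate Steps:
$H = \frac{3}{2}$ ($H = \frac{18}{12} = 18 \cdot \frac{1}{12} = \frac{3}{2} \approx 1.5$)
$w{\left(F \right)} = \left(63 + F\right) \left(\frac{3}{2} + F\right)$ ($w{\left(F \right)} = \left(63 + F\right) \left(F + \frac{3}{2}\right) = \left(63 + F\right) \left(\frac{3}{2} + F\right)$)
$\left(30387 + 2317\right) + w{\left(-28 - 75 \right)} = \left(30387 + 2317\right) + \left(\frac{189}{2} + \left(-28 - 75\right)^{2} + \frac{129 \left(-28 - 75\right)}{2}\right) = 32704 + \left(\frac{189}{2} + \left(-28 - 75\right)^{2} + \frac{129 \left(-28 - 75\right)}{2}\right) = 32704 + \left(\frac{189}{2} + \left(-103\right)^{2} + \frac{129}{2} \left(-103\right)\right) = 32704 + \left(\frac{189}{2} + 10609 - \frac{13287}{2}\right) = 32704 + 4060 = 36764$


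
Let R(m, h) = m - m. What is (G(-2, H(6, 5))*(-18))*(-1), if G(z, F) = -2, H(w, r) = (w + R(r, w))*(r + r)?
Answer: -36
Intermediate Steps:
R(m, h) = 0
H(w, r) = 2*r*w (H(w, r) = (w + 0)*(r + r) = w*(2*r) = 2*r*w)
(G(-2, H(6, 5))*(-18))*(-1) = -2*(-18)*(-1) = 36*(-1) = -36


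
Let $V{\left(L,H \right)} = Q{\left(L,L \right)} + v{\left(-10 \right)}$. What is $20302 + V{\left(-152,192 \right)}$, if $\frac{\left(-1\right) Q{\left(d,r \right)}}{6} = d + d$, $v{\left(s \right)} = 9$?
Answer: $22135$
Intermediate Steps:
$Q{\left(d,r \right)} = - 12 d$ ($Q{\left(d,r \right)} = - 6 \left(d + d\right) = - 6 \cdot 2 d = - 12 d$)
$V{\left(L,H \right)} = 9 - 12 L$ ($V{\left(L,H \right)} = - 12 L + 9 = 9 - 12 L$)
$20302 + V{\left(-152,192 \right)} = 20302 + \left(9 - -1824\right) = 20302 + \left(9 + 1824\right) = 20302 + 1833 = 22135$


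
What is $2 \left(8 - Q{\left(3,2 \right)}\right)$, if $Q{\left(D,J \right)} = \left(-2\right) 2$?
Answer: $24$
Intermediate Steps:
$Q{\left(D,J \right)} = -4$
$2 \left(8 - Q{\left(3,2 \right)}\right) = 2 \left(8 - -4\right) = 2 \left(8 + 4\right) = 2 \cdot 12 = 24$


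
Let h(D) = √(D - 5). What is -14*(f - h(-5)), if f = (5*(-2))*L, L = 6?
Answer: 840 + 14*I*√10 ≈ 840.0 + 44.272*I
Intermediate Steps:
f = -60 (f = (5*(-2))*6 = -10*6 = -60)
h(D) = √(-5 + D)
-14*(f - h(-5)) = -14*(-60 - √(-5 - 5)) = -14*(-60 - √(-10)) = -14*(-60 - I*√10) = 840 + 14*I*√10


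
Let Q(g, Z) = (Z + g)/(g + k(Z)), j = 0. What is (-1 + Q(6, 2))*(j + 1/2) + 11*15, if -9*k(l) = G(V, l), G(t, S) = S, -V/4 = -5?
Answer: 4295/26 ≈ 165.19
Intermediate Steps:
V = 20 (V = -4*(-5) = 20)
k(l) = -l/9
Q(g, Z) = (Z + g)/(g - Z/9)
(-1 + Q(6, 2))*(j + 1/2) + 11*15 = (-1 + 9*(2 + 6)/(-1*2 + 9*6))*(0 + 1/2) + 11*15 = (-1 + 9*8/(-2 + 54))*(0 + 1/2) + 165 = (-1 + 9*8/52)*(1/2) + 165 = (-1 + 9*(1/52)*8)*(1/2) + 165 = (-1 + 18/13)*(1/2) + 165 = (5/13)*(1/2) + 165 = 5/26 + 165 = 4295/26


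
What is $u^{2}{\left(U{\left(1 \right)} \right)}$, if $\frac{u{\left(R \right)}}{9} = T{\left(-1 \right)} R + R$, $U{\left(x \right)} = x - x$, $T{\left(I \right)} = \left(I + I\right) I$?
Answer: $0$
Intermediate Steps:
$T{\left(I \right)} = 2 I^{2}$ ($T{\left(I \right)} = 2 I I = 2 I^{2}$)
$U{\left(x \right)} = 0$
$u{\left(R \right)} = 27 R$ ($u{\left(R \right)} = 9 \left(2 \left(-1\right)^{2} R + R\right) = 9 \left(2 \cdot 1 R + R\right) = 9 \left(2 R + R\right) = 9 \cdot 3 R = 27 R$)
$u^{2}{\left(U{\left(1 \right)} \right)} = \left(27 \cdot 0\right)^{2} = 0^{2} = 0$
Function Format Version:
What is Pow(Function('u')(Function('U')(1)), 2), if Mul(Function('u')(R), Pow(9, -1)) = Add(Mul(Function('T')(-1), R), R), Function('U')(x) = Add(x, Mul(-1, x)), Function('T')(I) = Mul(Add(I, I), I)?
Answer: 0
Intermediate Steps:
Function('T')(I) = Mul(2, Pow(I, 2)) (Function('T')(I) = Mul(Mul(2, I), I) = Mul(2, Pow(I, 2)))
Function('U')(x) = 0
Function('u')(R) = Mul(27, R) (Function('u')(R) = Mul(9, Add(Mul(Mul(2, Pow(-1, 2)), R), R)) = Mul(9, Add(Mul(Mul(2, 1), R), R)) = Mul(9, Add(Mul(2, R), R)) = Mul(9, Mul(3, R)) = Mul(27, R))
Pow(Function('u')(Function('U')(1)), 2) = Pow(Mul(27, 0), 2) = Pow(0, 2) = 0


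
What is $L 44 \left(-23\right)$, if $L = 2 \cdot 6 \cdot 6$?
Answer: $-72864$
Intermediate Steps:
$L = 72$ ($L = 12 \cdot 6 = 72$)
$L 44 \left(-23\right) = 72 \cdot 44 \left(-23\right) = 3168 \left(-23\right) = -72864$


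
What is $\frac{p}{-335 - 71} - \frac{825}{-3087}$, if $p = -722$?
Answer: $\frac{61042}{29841} \approx 2.0456$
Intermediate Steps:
$\frac{p}{-335 - 71} - \frac{825}{-3087} = - \frac{722}{-335 - 71} - \frac{825}{-3087} = - \frac{722}{-406} - - \frac{275}{1029} = \left(-722\right) \left(- \frac{1}{406}\right) + \frac{275}{1029} = \frac{361}{203} + \frac{275}{1029} = \frac{61042}{29841}$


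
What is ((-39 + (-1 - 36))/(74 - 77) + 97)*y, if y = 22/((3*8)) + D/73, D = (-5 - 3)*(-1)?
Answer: 329933/2628 ≈ 125.55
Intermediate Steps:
D = 8 (D = -8*(-1) = 8)
y = 899/876 (y = 22/((3*8)) + 8/73 = 22/24 + 8*(1/73) = 22*(1/24) + 8/73 = 11/12 + 8/73 = 899/876 ≈ 1.0263)
((-39 + (-1 - 36))/(74 - 77) + 97)*y = ((-39 + (-1 - 36))/(74 - 77) + 97)*(899/876) = ((-39 - 37)/(-3) + 97)*(899/876) = (-76*(-1/3) + 97)*(899/876) = (76/3 + 97)*(899/876) = (367/3)*(899/876) = 329933/2628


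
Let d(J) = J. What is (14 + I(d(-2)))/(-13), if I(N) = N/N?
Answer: -15/13 ≈ -1.1538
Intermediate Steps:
I(N) = 1
(14 + I(d(-2)))/(-13) = (14 + 1)/(-13) = 15*(-1/13) = -15/13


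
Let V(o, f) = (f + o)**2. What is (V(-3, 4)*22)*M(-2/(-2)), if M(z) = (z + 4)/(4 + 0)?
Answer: 55/2 ≈ 27.500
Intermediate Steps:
M(z) = 1 + z/4 (M(z) = (4 + z)/4 = (4 + z)*(1/4) = 1 + z/4)
(V(-3, 4)*22)*M(-2/(-2)) = ((4 - 3)**2*22)*(1 + (-2/(-2))/4) = (1**2*22)*(1 + (-2*(-1/2))/4) = (1*22)*(1 + (1/4)*1) = 22*(1 + 1/4) = 22*(5/4) = 55/2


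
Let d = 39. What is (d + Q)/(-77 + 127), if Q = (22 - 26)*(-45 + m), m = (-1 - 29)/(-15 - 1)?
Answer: 423/100 ≈ 4.2300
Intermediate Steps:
m = 15/8 (m = -30/(-16) = -30*(-1/16) = 15/8 ≈ 1.8750)
Q = 345/2 (Q = (22 - 26)*(-45 + 15/8) = -4*(-345/8) = 345/2 ≈ 172.50)
(d + Q)/(-77 + 127) = (39 + 345/2)/(-77 + 127) = (423/2)/50 = (1/50)*(423/2) = 423/100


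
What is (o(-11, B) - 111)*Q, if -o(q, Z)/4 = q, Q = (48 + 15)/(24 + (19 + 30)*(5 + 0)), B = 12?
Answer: -4221/269 ≈ -15.691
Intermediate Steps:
Q = 63/269 (Q = 63/(24 + 49*5) = 63/(24 + 245) = 63/269 ≈ 0.23420)
o(q, Z) = -4*q
(o(-11, B) - 111)*Q = (-4*(-11) - 111)*(63/269) = (44 - 111)*(63/269) = -67*63/269 = -4221/269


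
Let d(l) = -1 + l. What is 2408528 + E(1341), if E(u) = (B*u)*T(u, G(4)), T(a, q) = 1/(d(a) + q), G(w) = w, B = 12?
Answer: 269756477/112 ≈ 2.4085e+6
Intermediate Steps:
T(a, q) = 1/(-1 + a + q) (T(a, q) = 1/((-1 + a) + q) = 1/(-1 + a + q))
E(u) = 12*u/(3 + u) (E(u) = (12*u)/(-1 + u + 4) = (12*u)/(3 + u) = 12*u/(3 + u))
2408528 + E(1341) = 2408528 + 12*1341/(3 + 1341) = 2408528 + 12*1341/1344 = 2408528 + 12*1341*(1/1344) = 2408528 + 1341/112 = 269756477/112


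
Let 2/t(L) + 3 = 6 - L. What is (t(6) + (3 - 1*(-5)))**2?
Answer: 484/9 ≈ 53.778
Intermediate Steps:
t(L) = 2/(3 - L) (t(L) = 2/(-3 + (6 - L)) = 2/(3 - L))
(t(6) + (3 - 1*(-5)))**2 = (-2/(-3 + 6) + (3 - 1*(-5)))**2 = (-2/3 + (3 + 5))**2 = (-2*1/3 + 8)**2 = (-2/3 + 8)**2 = (22/3)**2 = 484/9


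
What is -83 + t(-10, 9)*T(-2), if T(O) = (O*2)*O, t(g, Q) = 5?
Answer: -43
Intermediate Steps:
T(O) = 2*O² (T(O) = (2*O)*O = 2*O²)
-83 + t(-10, 9)*T(-2) = -83 + 5*(2*(-2)²) = -83 + 5*(2*4) = -83 + 5*8 = -83 + 40 = -43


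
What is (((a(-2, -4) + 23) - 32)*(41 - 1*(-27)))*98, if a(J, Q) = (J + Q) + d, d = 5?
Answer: -66640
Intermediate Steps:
a(J, Q) = 5 + J + Q (a(J, Q) = (J + Q) + 5 = 5 + J + Q)
(((a(-2, -4) + 23) - 32)*(41 - 1*(-27)))*98 = ((((5 - 2 - 4) + 23) - 32)*(41 - 1*(-27)))*98 = (((-1 + 23) - 32)*(41 + 27))*98 = ((22 - 32)*68)*98 = -10*68*98 = -680*98 = -66640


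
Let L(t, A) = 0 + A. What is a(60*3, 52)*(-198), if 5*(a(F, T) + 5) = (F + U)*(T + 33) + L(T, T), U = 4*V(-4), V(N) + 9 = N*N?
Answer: -3505986/5 ≈ -7.0120e+5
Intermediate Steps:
V(N) = -9 + N**2 (V(N) = -9 + N*N = -9 + N**2)
U = 28 (U = 4*(-9 + (-4)**2) = 4*(-9 + 16) = 4*7 = 28)
L(t, A) = A
a(F, T) = -5 + T/5 + (28 + F)*(33 + T)/5 (a(F, T) = -5 + ((F + 28)*(T + 33) + T)/5 = -5 + ((28 + F)*(33 + T) + T)/5 = -5 + (T + (28 + F)*(33 + T))/5 = -5 + (T/5 + (28 + F)*(33 + T)/5) = -5 + T/5 + (28 + F)*(33 + T)/5)
a(60*3, 52)*(-198) = (899/5 + (29/5)*52 + 33*(60*3)/5 + (1/5)*(60*3)*52)*(-198) = (899/5 + 1508/5 + (33/5)*180 + (1/5)*180*52)*(-198) = (899/5 + 1508/5 + 1188 + 1872)*(-198) = (17707/5)*(-198) = -3505986/5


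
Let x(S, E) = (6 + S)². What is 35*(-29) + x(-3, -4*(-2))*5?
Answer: -970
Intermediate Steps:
35*(-29) + x(-3, -4*(-2))*5 = 35*(-29) + (6 - 3)²*5 = -1015 + 3²*5 = -1015 + 9*5 = -1015 + 45 = -970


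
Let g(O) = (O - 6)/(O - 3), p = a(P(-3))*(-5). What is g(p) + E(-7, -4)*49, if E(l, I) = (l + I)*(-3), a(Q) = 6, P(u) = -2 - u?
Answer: 17799/11 ≈ 1618.1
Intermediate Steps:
E(l, I) = -3*I - 3*l (E(l, I) = (I + l)*(-3) = -3*I - 3*l)
p = -30 (p = 6*(-5) = -30)
g(O) = (-6 + O)/(-3 + O)
g(p) + E(-7, -4)*49 = (-6 - 30)/(-3 - 30) + (-3*(-4) - 3*(-7))*49 = -36/(-33) + (12 + 21)*49 = -1/33*(-36) + 33*49 = 12/11 + 1617 = 17799/11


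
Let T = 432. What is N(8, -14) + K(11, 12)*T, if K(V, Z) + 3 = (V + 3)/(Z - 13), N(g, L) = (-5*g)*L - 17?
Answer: -6801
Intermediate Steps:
N(g, L) = -17 - 5*L*g (N(g, L) = -5*L*g - 17 = -17 - 5*L*g)
K(V, Z) = -3 + (3 + V)/(-13 + Z) (K(V, Z) = -3 + (V + 3)/(Z - 13) = -3 + (3 + V)/(-13 + Z))
N(8, -14) + K(11, 12)*T = (-17 - 5*(-14)*8) + ((42 + 11 - 3*12)/(-13 + 12))*432 = (-17 + 560) + ((42 + 11 - 36)/(-1))*432 = 543 - 1*17*432 = 543 - 17*432 = 543 - 7344 = -6801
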